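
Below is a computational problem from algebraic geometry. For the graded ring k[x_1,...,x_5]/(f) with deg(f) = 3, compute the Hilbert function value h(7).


For R = k[x_1,...,x_n]/(f) with f homogeneous of degree e:
The Hilbert series is (1 - t^e)/(1 - t)^n.
So h(d) = C(d+n-1, n-1) - C(d-e+n-1, n-1) for d >= e.
With n=5, e=3, d=7:
C(7+5-1, 5-1) = C(11, 4) = 330
C(7-3+5-1, 5-1) = C(8, 4) = 70
h(7) = 330 - 70 = 260

260


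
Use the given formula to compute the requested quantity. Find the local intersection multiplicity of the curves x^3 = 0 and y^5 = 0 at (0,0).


The intersection multiplicity of V(x^a) and V(y^b) at the origin is:
I(O; V(x^3), V(y^5)) = dim_k(k[x,y]/(x^3, y^5))
A basis for k[x,y]/(x^3, y^5) is the set of monomials x^i * y^j
where 0 <= i < 3 and 0 <= j < 5.
The number of such monomials is 3 * 5 = 15

15


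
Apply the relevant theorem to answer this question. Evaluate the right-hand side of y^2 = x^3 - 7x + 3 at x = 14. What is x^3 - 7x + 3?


Compute x^3 - 7x + 3 at x = 14:
x^3 = 14^3 = 2744
(-7)*x = (-7)*14 = -98
Sum: 2744 - 98 + 3 = 2649

2649


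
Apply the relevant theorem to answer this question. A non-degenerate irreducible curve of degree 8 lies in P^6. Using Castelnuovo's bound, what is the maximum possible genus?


Castelnuovo's bound: write d - 1 = m(r-1) + epsilon with 0 <= epsilon < r-1.
d - 1 = 8 - 1 = 7
r - 1 = 6 - 1 = 5
7 = 1*5 + 2, so m = 1, epsilon = 2
pi(d, r) = m(m-1)(r-1)/2 + m*epsilon
= 1*0*5/2 + 1*2
= 0/2 + 2
= 0 + 2 = 2

2


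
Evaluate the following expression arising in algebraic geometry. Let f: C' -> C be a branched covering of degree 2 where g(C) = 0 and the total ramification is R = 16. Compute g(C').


Riemann-Hurwitz formula: 2g' - 2 = d(2g - 2) + R
Given: d = 2, g = 0, R = 16
2g' - 2 = 2*(2*0 - 2) + 16
2g' - 2 = 2*(-2) + 16
2g' - 2 = -4 + 16 = 12
2g' = 14
g' = 7

7


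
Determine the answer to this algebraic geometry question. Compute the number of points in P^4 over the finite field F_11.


P^4(F_11) has (q^(n+1) - 1)/(q - 1) points.
= 11^4 + 11^3 + 11^2 + 11^1 + 11^0
= 14641 + 1331 + 121 + 11 + 1
= 16105

16105


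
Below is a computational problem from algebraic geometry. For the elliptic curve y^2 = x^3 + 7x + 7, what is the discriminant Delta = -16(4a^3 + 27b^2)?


Compute each component:
4a^3 = 4*7^3 = 4*343 = 1372
27b^2 = 27*7^2 = 27*49 = 1323
4a^3 + 27b^2 = 1372 + 1323 = 2695
Delta = -16*2695 = -43120

-43120


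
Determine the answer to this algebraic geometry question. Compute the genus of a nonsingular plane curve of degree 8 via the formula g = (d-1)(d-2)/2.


Using the genus formula for smooth plane curves:
g = (d-1)(d-2)/2
g = (8-1)(8-2)/2
g = 7*6/2
g = 42/2 = 21

21


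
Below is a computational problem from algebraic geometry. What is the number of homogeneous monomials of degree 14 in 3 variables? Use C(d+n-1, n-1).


The number of degree-14 monomials in 3 variables is C(d+n-1, n-1).
= C(14+3-1, 3-1) = C(16, 2)
= 120

120


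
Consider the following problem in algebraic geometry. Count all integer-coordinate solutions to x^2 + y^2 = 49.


Systematically check integer values of x where x^2 <= 49.
For each valid x, check if 49 - x^2 is a perfect square.
x=0: 49 - 0 = 49, sqrt = 7 (valid)
x=7: 49 - 49 = 0, sqrt = 0 (valid)
Total integer solutions found: 4

4


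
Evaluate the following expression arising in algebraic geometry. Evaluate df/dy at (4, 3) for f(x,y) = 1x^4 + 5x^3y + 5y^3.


df/dy = 5*x^3 + 3*5*y^2
At (4,3): 5*4^3 + 3*5*3^2
= 320 + 135
= 455

455


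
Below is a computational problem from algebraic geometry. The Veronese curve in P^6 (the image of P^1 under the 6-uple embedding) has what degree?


The rational normal curve in P^6 is the image of P^1 under the 6-uple Veronese.
A general hyperplane in P^6 pulls back to a degree-6 form on P^1, which has 6 zeros,
so the curve meets a general hyperplane in 6 points. Degree = 6.

6


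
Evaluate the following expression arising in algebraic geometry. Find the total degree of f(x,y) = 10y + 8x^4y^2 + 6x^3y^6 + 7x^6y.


Examine each term for its total degree (sum of exponents).
  Term '10y' has total degree 0+1 = 1.
  Term '8x^4y^2' has total degree 4+2 = 6.
  Term '6x^3y^6' has total degree 3+6 = 9.
  Term '7x^6y' has total degree 6+1 = 7.
The maximum total degree among all terms is 9.

9


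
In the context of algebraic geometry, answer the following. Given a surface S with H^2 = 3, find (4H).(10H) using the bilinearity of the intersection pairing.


Using bilinearity of the intersection pairing on a surface S:
(aH).(bH) = ab * (H.H)
We have H^2 = 3.
D.E = (4H).(10H) = 4*10*3
= 40*3
= 120

120


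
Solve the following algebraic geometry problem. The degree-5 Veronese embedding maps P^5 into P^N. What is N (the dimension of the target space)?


The Veronese embedding v_d: P^n -> P^N maps each point to all
degree-d monomials in n+1 homogeneous coordinates.
N = C(n+d, d) - 1
N = C(5+5, 5) - 1
N = C(10, 5) - 1
C(10, 5) = 252
N = 252 - 1 = 251

251


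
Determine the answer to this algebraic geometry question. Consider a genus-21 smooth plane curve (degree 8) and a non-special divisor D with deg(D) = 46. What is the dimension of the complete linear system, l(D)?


First, compute the genus of a smooth plane curve of degree 8:
g = (d-1)(d-2)/2 = (8-1)(8-2)/2 = 21
For a non-special divisor D (i.e., h^1(D) = 0), Riemann-Roch gives:
l(D) = deg(D) - g + 1
Since deg(D) = 46 >= 2g - 1 = 41, D is non-special.
l(D) = 46 - 21 + 1 = 26

26


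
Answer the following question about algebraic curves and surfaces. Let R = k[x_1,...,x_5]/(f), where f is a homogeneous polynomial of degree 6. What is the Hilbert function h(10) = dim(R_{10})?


For R = k[x_1,...,x_n]/(f) with f homogeneous of degree e:
The Hilbert series is (1 - t^e)/(1 - t)^n.
So h(d) = C(d+n-1, n-1) - C(d-e+n-1, n-1) for d >= e.
With n=5, e=6, d=10:
C(10+5-1, 5-1) = C(14, 4) = 1001
C(10-6+5-1, 5-1) = C(8, 4) = 70
h(10) = 1001 - 70 = 931

931


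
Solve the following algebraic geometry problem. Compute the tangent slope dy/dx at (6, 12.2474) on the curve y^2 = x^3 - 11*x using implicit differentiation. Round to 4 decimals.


Using implicit differentiation of y^2 = x^3 - 11*x:
2y * dy/dx = 3x^2 - 11
dy/dx = (3x^2 - 11)/(2y)
Numerator: 3*6^2 - 11 = 97
Denominator: 2*12.2474 = 24.4948
dy/dx = 97/24.4948 = 3.9600

3.9600


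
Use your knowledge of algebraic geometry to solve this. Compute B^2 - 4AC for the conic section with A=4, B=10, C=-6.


The discriminant of a conic Ax^2 + Bxy + Cy^2 + ... = 0 is B^2 - 4AC.
B^2 = 10^2 = 100
4AC = 4*4*(-6) = -96
Discriminant = 100 + 96 = 196

196


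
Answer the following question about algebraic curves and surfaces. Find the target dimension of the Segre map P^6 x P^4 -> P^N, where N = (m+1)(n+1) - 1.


The Segre embedding maps P^m x P^n into P^N via
all products of coordinates from each factor.
N = (m+1)(n+1) - 1
N = (6+1)(4+1) - 1
N = 7*5 - 1
N = 35 - 1 = 34

34


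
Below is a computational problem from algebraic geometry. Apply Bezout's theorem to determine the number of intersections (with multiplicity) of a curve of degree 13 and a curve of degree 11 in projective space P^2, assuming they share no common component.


Bezout's theorem states the intersection count equals the product of degrees.
Intersection count = 13 * 11 = 143

143


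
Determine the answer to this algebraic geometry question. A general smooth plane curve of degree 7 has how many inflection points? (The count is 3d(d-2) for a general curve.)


For a general smooth plane curve C of degree d, the inflection points are
the intersection of C with its Hessian curve, which has degree 3(d-2).
By Bezout, the total intersection number is d * 3(d-2) = 7 * 15 = 105.
For a general curve every flex is ordinary, so each contributes
multiplicity 1 to C·Hess(C), and the number of distinct inflection
points is 3d(d-2).
Inflection points = 3*7*(7-2) = 3*7*5 = 105

105


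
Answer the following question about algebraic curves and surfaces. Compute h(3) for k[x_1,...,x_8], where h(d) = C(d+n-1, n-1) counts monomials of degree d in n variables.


The Hilbert function for the polynomial ring in 8 variables is:
h(d) = C(d+n-1, n-1)
h(3) = C(3+8-1, 8-1) = C(10, 7)
= 10! / (7! * 3!)
= 120

120


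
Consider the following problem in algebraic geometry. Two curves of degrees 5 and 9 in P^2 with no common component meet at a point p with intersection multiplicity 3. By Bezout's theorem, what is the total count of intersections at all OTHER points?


By Bezout's theorem, the total intersection number is d1 * d2.
Total = 5 * 9 = 45
Intersection multiplicity at p = 3
Remaining intersections = 45 - 3 = 42

42


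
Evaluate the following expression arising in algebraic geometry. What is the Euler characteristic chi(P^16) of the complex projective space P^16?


The complex projective space P^16 has one cell in each even real dimension 0, 2, ..., 32.
The cohomology groups are H^{2k}(P^16) = Z for k = 0,...,16, and 0 otherwise.
Euler characteristic = sum of Betti numbers = 1 per even-dimensional cohomology group.
chi(P^16) = 16 + 1 = 17

17


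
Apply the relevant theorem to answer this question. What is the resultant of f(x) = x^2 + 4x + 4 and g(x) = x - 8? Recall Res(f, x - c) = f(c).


For Res(f, x - c), we evaluate f at x = c.
f(8) = 8^2 + 4*8 + 4
= 64 + 32 + 4
= 96 + 4 = 100
Res(f, g) = 100

100


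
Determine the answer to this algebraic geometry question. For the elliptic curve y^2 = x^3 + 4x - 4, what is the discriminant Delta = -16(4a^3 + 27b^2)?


Compute each component:
4a^3 = 4*4^3 = 4*64 = 256
27b^2 = 27*(-4)^2 = 27*16 = 432
4a^3 + 27b^2 = 256 + 432 = 688
Delta = -16*688 = -11008

-11008


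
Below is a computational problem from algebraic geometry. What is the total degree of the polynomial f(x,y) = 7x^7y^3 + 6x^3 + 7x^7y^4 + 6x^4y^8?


Examine each term for its total degree (sum of exponents).
  Term '7x^7y^3' has total degree 7+3 = 10.
  Term '6x^3' has total degree 3+0 = 3.
  Term '7x^7y^4' has total degree 7+4 = 11.
  Term '6x^4y^8' has total degree 4+8 = 12.
The maximum total degree among all terms is 12.

12


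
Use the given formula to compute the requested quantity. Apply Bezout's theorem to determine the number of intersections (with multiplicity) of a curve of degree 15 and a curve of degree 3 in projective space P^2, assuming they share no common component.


Bezout's theorem states the intersection count equals the product of degrees.
Intersection count = 15 * 3 = 45

45


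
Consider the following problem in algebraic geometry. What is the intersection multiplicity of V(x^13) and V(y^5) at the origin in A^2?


The intersection multiplicity of V(x^a) and V(y^b) at the origin is:
I(O; V(x^13), V(y^5)) = dim_k(k[x,y]/(x^13, y^5))
A basis for k[x,y]/(x^13, y^5) is the set of monomials x^i * y^j
where 0 <= i < 13 and 0 <= j < 5.
The number of such monomials is 13 * 5 = 65

65


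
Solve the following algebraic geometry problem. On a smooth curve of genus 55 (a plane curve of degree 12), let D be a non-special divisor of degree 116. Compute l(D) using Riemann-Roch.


First, compute the genus of a smooth plane curve of degree 12:
g = (d-1)(d-2)/2 = (12-1)(12-2)/2 = 55
For a non-special divisor D (i.e., h^1(D) = 0), Riemann-Roch gives:
l(D) = deg(D) - g + 1
Since deg(D) = 116 >= 2g - 1 = 109, D is non-special.
l(D) = 116 - 55 + 1 = 62

62


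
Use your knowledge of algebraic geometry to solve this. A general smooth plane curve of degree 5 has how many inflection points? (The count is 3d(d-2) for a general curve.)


For a general smooth plane curve C of degree d, the inflection points are
the intersection of C with its Hessian curve, which has degree 3(d-2).
By Bezout, the total intersection number is d * 3(d-2) = 5 * 9 = 45.
For a general curve every flex is ordinary, so each contributes
multiplicity 1 to C·Hess(C), and the number of distinct inflection
points is 3d(d-2).
Inflection points = 3*5*(5-2) = 3*5*3 = 45

45


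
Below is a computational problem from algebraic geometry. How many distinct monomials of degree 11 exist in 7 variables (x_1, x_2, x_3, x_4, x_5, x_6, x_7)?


The number of degree-11 monomials in 7 variables is C(d+n-1, n-1).
= C(11+7-1, 7-1) = C(17, 6)
= 12376

12376


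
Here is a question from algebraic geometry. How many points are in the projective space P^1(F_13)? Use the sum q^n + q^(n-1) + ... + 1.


P^1(F_13) has (q^(n+1) - 1)/(q - 1) points.
= 13^1 + 13^0
= 13 + 1
= 14

14


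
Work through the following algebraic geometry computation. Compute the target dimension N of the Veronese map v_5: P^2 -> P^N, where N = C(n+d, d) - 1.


The Veronese embedding v_d: P^n -> P^N maps each point to all
degree-d monomials in n+1 homogeneous coordinates.
N = C(n+d, d) - 1
N = C(2+5, 5) - 1
N = C(7, 5) - 1
C(7, 5) = 21
N = 21 - 1 = 20

20


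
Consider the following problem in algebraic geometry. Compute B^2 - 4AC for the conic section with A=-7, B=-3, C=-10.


The discriminant of a conic Ax^2 + Bxy + Cy^2 + ... = 0 is B^2 - 4AC.
B^2 = (-3)^2 = 9
4AC = 4*(-7)*(-10) = 280
Discriminant = 9 - 280 = -271

-271


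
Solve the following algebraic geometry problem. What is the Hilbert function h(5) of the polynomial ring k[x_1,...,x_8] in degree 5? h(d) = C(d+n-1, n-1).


The Hilbert function for the polynomial ring in 8 variables is:
h(d) = C(d+n-1, n-1)
h(5) = C(5+8-1, 8-1) = C(12, 7)
= 12! / (7! * 5!)
= 792

792


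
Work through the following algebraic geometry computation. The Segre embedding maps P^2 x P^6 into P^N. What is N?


The Segre embedding maps P^m x P^n into P^N via
all products of coordinates from each factor.
N = (m+1)(n+1) - 1
N = (2+1)(6+1) - 1
N = 3*7 - 1
N = 21 - 1 = 20

20


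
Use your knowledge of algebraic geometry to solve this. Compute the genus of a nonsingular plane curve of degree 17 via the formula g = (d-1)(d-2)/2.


Using the genus formula for smooth plane curves:
g = (d-1)(d-2)/2
g = (17-1)(17-2)/2
g = 16*15/2
g = 240/2 = 120

120


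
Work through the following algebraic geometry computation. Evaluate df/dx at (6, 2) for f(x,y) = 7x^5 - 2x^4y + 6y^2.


df/dx = 5*7*x^4 + 4*(-2)*x^3*y
At (6,2): 5*7*6^4 + 4*(-2)*6^3*2
= 45360 - 3456
= 41904

41904


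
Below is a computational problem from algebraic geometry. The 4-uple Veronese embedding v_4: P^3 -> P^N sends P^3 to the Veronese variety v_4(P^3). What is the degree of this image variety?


The Veronese variety v_4(P^3) has degree d^r.
d^r = 4^3 = 64

64


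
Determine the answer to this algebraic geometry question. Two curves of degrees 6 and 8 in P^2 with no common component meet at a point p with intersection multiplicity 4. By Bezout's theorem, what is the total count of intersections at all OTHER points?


By Bezout's theorem, the total intersection number is d1 * d2.
Total = 6 * 8 = 48
Intersection multiplicity at p = 4
Remaining intersections = 48 - 4 = 44

44


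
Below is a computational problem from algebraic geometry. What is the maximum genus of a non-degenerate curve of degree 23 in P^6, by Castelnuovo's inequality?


Castelnuovo's bound: write d - 1 = m(r-1) + epsilon with 0 <= epsilon < r-1.
d - 1 = 23 - 1 = 22
r - 1 = 6 - 1 = 5
22 = 4*5 + 2, so m = 4, epsilon = 2
pi(d, r) = m(m-1)(r-1)/2 + m*epsilon
= 4*3*5/2 + 4*2
= 60/2 + 8
= 30 + 8 = 38

38


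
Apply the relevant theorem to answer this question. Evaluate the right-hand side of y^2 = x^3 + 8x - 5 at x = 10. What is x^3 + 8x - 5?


Compute x^3 + 8x - 5 at x = 10:
x^3 = 10^3 = 1000
8*x = 8*10 = 80
Sum: 1000 + 80 - 5 = 1075

1075


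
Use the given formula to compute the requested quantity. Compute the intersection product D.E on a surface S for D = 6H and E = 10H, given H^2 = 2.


Using bilinearity of the intersection pairing on a surface S:
(aH).(bH) = ab * (H.H)
We have H^2 = 2.
D.E = (6H).(10H) = 6*10*2
= 60*2
= 120

120


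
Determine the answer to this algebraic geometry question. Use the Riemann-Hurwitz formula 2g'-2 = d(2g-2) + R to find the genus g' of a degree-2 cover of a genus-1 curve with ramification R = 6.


Riemann-Hurwitz formula: 2g' - 2 = d(2g - 2) + R
Given: d = 2, g = 1, R = 6
2g' - 2 = 2*(2*1 - 2) + 6
2g' - 2 = 2*0 + 6
2g' - 2 = 0 + 6 = 6
2g' = 8
g' = 4

4


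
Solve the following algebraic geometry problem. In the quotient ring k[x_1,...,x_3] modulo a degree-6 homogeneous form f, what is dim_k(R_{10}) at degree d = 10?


For R = k[x_1,...,x_n]/(f) with f homogeneous of degree e:
The Hilbert series is (1 - t^e)/(1 - t)^n.
So h(d) = C(d+n-1, n-1) - C(d-e+n-1, n-1) for d >= e.
With n=3, e=6, d=10:
C(10+3-1, 3-1) = C(12, 2) = 66
C(10-6+3-1, 3-1) = C(6, 2) = 15
h(10) = 66 - 15 = 51

51


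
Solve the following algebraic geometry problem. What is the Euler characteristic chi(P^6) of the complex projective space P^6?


The complex projective space P^6 has one cell in each even real dimension 0, 2, ..., 12.
The cohomology groups are H^{2k}(P^6) = Z for k = 0,...,6, and 0 otherwise.
Euler characteristic = sum of Betti numbers = 1 per even-dimensional cohomology group.
chi(P^6) = 6 + 1 = 7

7


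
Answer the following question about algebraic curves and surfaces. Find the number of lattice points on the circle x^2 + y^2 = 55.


Systematically check integer values of x where x^2 <= 55.
For each valid x, check if 55 - x^2 is a perfect square.
Total integer solutions found: 0

0


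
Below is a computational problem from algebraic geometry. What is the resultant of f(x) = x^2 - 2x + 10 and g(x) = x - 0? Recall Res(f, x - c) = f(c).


For Res(f, x - c), we evaluate f at x = c.
f(0) = 0^2 - 2*0 + 10
= 0 + 0 + 10
= 0 + 10 = 10
Res(f, g) = 10

10


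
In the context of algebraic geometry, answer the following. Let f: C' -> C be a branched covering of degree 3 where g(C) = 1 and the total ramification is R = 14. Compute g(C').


Riemann-Hurwitz formula: 2g' - 2 = d(2g - 2) + R
Given: d = 3, g = 1, R = 14
2g' - 2 = 3*(2*1 - 2) + 14
2g' - 2 = 3*0 + 14
2g' - 2 = 0 + 14 = 14
2g' = 16
g' = 8

8


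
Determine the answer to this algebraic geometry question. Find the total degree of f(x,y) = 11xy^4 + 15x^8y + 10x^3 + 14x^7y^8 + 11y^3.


Examine each term for its total degree (sum of exponents).
  Term '11xy^4' has total degree 1+4 = 5.
  Term '15x^8y' has total degree 8+1 = 9.
  Term '10x^3' has total degree 3+0 = 3.
  Term '14x^7y^8' has total degree 7+8 = 15.
  Term '11y^3' has total degree 0+3 = 3.
The maximum total degree among all terms is 15.

15


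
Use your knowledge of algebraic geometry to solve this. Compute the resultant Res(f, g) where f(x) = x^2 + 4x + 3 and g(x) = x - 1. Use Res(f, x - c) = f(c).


For Res(f, x - c), we evaluate f at x = c.
f(1) = 1^2 + 4*1 + 3
= 1 + 4 + 3
= 5 + 3 = 8
Res(f, g) = 8

8


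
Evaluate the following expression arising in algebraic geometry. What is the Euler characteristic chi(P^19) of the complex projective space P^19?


The complex projective space P^19 has one cell in each even real dimension 0, 2, ..., 38.
The cohomology groups are H^{2k}(P^19) = Z for k = 0,...,19, and 0 otherwise.
Euler characteristic = sum of Betti numbers = 1 per even-dimensional cohomology group.
chi(P^19) = 19 + 1 = 20

20


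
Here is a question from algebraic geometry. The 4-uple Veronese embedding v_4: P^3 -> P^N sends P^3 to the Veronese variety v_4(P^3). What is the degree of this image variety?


The Veronese variety v_4(P^3) has degree d^r.
d^r = 4^3 = 64

64


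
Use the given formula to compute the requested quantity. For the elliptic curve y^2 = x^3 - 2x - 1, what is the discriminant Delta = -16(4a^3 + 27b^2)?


Compute each component:
4a^3 = 4*(-2)^3 = 4*(-8) = -32
27b^2 = 27*(-1)^2 = 27*1 = 27
4a^3 + 27b^2 = -32 + 27 = -5
Delta = -16*(-5) = 80

80


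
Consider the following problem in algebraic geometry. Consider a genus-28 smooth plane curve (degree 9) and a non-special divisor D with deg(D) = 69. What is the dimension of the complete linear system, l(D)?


First, compute the genus of a smooth plane curve of degree 9:
g = (d-1)(d-2)/2 = (9-1)(9-2)/2 = 28
For a non-special divisor D (i.e., h^1(D) = 0), Riemann-Roch gives:
l(D) = deg(D) - g + 1
Since deg(D) = 69 >= 2g - 1 = 55, D is non-special.
l(D) = 69 - 28 + 1 = 42

42


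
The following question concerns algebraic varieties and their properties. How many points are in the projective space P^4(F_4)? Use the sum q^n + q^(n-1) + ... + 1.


P^4(F_4) has (q^(n+1) - 1)/(q - 1) points.
= 4^4 + 4^3 + 4^2 + 4^1 + 4^0
= 256 + 64 + 16 + 4 + 1
= 341

341


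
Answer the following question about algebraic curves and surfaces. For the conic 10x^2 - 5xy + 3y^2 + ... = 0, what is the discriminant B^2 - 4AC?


The discriminant of a conic Ax^2 + Bxy + Cy^2 + ... = 0 is B^2 - 4AC.
B^2 = (-5)^2 = 25
4AC = 4*10*3 = 120
Discriminant = 25 - 120 = -95

-95


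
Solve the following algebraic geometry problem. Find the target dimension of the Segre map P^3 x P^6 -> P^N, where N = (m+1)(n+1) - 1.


The Segre embedding maps P^m x P^n into P^N via
all products of coordinates from each factor.
N = (m+1)(n+1) - 1
N = (3+1)(6+1) - 1
N = 4*7 - 1
N = 28 - 1 = 27

27


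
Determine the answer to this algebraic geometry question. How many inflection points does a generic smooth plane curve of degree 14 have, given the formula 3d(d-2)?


For a general smooth plane curve C of degree d, the inflection points are
the intersection of C with its Hessian curve, which has degree 3(d-2).
By Bezout, the total intersection number is d * 3(d-2) = 14 * 36 = 504.
For a general curve every flex is ordinary, so each contributes
multiplicity 1 to C·Hess(C), and the number of distinct inflection
points is 3d(d-2).
Inflection points = 3*14*(14-2) = 3*14*12 = 504

504


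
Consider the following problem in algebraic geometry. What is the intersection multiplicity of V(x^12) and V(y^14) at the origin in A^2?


The intersection multiplicity of V(x^a) and V(y^b) at the origin is:
I(O; V(x^12), V(y^14)) = dim_k(k[x,y]/(x^12, y^14))
A basis for k[x,y]/(x^12, y^14) is the set of monomials x^i * y^j
where 0 <= i < 12 and 0 <= j < 14.
The number of such monomials is 12 * 14 = 168

168


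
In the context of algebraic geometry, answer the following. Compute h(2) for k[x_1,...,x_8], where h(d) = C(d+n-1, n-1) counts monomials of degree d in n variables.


The Hilbert function for the polynomial ring in 8 variables is:
h(d) = C(d+n-1, n-1)
h(2) = C(2+8-1, 8-1) = C(9, 7)
= 9! / (7! * 2!)
= 36

36


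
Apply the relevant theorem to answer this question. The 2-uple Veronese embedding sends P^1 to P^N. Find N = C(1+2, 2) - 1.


The Veronese embedding v_d: P^n -> P^N maps each point to all
degree-d monomials in n+1 homogeneous coordinates.
N = C(n+d, d) - 1
N = C(1+2, 2) - 1
N = C(3, 2) - 1
C(3, 2) = 3
N = 3 - 1 = 2

2


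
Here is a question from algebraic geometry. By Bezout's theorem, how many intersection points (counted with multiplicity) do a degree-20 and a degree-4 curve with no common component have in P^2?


Bezout's theorem states the intersection count equals the product of degrees.
Intersection count = 20 * 4 = 80

80


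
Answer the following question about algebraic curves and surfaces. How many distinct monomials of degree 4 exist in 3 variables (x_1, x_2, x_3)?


The number of degree-4 monomials in 3 variables is C(d+n-1, n-1).
= C(4+3-1, 3-1) = C(6, 2)
= 15

15


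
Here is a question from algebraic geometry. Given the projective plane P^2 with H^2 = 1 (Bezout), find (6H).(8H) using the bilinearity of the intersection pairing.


Using bilinearity of the intersection pairing on the projective plane P^2:
(aH).(bH) = ab * (H.H)
We have H^2 = 1 (Bezout).
D.E = (6H).(8H) = 6*8*1
= 48*1
= 48

48


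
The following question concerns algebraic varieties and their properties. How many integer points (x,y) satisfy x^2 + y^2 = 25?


Systematically check integer values of x where x^2 <= 25.
For each valid x, check if 25 - x^2 is a perfect square.
x=0: 25 - 0 = 25, sqrt = 5 (valid)
x=3: 25 - 9 = 16, sqrt = 4 (valid)
x=4: 25 - 16 = 9, sqrt = 3 (valid)
x=5: 25 - 25 = 0, sqrt = 0 (valid)
Total integer solutions found: 12

12


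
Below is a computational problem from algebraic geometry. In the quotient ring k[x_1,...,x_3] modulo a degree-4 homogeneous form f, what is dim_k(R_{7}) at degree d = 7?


For R = k[x_1,...,x_n]/(f) with f homogeneous of degree e:
The Hilbert series is (1 - t^e)/(1 - t)^n.
So h(d) = C(d+n-1, n-1) - C(d-e+n-1, n-1) for d >= e.
With n=3, e=4, d=7:
C(7+3-1, 3-1) = C(9, 2) = 36
C(7-4+3-1, 3-1) = C(5, 2) = 10
h(7) = 36 - 10 = 26

26


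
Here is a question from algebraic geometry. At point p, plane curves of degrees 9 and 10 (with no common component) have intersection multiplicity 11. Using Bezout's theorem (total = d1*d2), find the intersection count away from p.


By Bezout's theorem, the total intersection number is d1 * d2.
Total = 9 * 10 = 90
Intersection multiplicity at p = 11
Remaining intersections = 90 - 11 = 79

79


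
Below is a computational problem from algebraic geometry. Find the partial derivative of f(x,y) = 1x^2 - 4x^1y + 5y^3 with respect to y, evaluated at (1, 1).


df/dy = (-4)*x^1 + 3*5*y^2
At (1,1): (-4)*1^1 + 3*5*1^2
= -4 + 15
= 11

11


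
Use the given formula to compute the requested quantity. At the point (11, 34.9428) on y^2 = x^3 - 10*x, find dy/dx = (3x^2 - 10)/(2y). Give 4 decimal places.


Using implicit differentiation of y^2 = x^3 - 10*x:
2y * dy/dx = 3x^2 - 10
dy/dx = (3x^2 - 10)/(2y)
Numerator: 3*11^2 - 10 = 353
Denominator: 2*34.9428 = 69.8856
dy/dx = 353/69.8856 = 5.0511

5.0511


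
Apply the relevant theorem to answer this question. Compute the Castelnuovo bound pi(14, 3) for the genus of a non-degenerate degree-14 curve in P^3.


Castelnuovo's bound: write d - 1 = m(r-1) + epsilon with 0 <= epsilon < r-1.
d - 1 = 14 - 1 = 13
r - 1 = 3 - 1 = 2
13 = 6*2 + 1, so m = 6, epsilon = 1
pi(d, r) = m(m-1)(r-1)/2 + m*epsilon
= 6*5*2/2 + 6*1
= 60/2 + 6
= 30 + 6 = 36

36


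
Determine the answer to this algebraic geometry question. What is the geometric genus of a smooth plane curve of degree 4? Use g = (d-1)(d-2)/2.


Using the genus formula for smooth plane curves:
g = (d-1)(d-2)/2
g = (4-1)(4-2)/2
g = 3*2/2
g = 6/2 = 3

3


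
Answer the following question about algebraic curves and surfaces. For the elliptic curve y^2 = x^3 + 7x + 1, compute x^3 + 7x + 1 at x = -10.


Compute x^3 + 7x + 1 at x = -10:
x^3 = (-10)^3 = -1000
7*x = 7*(-10) = -70
Sum: -1000 - 70 + 1 = -1069

-1069


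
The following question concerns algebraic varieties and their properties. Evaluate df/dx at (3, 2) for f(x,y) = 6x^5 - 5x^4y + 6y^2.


df/dx = 5*6*x^4 + 4*(-5)*x^3*y
At (3,2): 5*6*3^4 + 4*(-5)*3^3*2
= 2430 - 1080
= 1350

1350


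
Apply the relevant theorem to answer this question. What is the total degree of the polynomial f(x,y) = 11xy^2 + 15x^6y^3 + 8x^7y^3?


Examine each term for its total degree (sum of exponents).
  Term '11xy^2' has total degree 1+2 = 3.
  Term '15x^6y^3' has total degree 6+3 = 9.
  Term '8x^7y^3' has total degree 7+3 = 10.
The maximum total degree among all terms is 10.

10


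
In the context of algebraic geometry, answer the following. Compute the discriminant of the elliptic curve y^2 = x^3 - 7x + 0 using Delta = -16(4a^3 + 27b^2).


Compute each component:
4a^3 = 4*(-7)^3 = 4*(-343) = -1372
27b^2 = 27*0^2 = 27*0 = 0
4a^3 + 27b^2 = -1372 + 0 = -1372
Delta = -16*(-1372) = 21952

21952


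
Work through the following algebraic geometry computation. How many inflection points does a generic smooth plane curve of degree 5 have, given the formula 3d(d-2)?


For a general smooth plane curve C of degree d, the inflection points are
the intersection of C with its Hessian curve, which has degree 3(d-2).
By Bezout, the total intersection number is d * 3(d-2) = 5 * 9 = 45.
For a general curve every flex is ordinary, so each contributes
multiplicity 1 to C·Hess(C), and the number of distinct inflection
points is 3d(d-2).
Inflection points = 3*5*(5-2) = 3*5*3 = 45

45


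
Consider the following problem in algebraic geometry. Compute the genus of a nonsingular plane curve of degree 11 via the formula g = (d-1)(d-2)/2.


Using the genus formula for smooth plane curves:
g = (d-1)(d-2)/2
g = (11-1)(11-2)/2
g = 10*9/2
g = 90/2 = 45

45


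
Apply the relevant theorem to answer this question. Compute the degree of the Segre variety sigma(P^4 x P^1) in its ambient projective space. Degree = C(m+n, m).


The degree of the Segre variety P^4 x P^1 is C(m+n, m).
= C(5, 4)
= 5

5


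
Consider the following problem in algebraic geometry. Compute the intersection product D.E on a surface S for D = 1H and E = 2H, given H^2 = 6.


Using bilinearity of the intersection pairing on a surface S:
(aH).(bH) = ab * (H.H)
We have H^2 = 6.
D.E = (1H).(2H) = 1*2*6
= 2*6
= 12

12


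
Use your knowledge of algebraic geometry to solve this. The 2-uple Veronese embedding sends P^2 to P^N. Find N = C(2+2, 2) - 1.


The Veronese embedding v_d: P^n -> P^N maps each point to all
degree-d monomials in n+1 homogeneous coordinates.
N = C(n+d, d) - 1
N = C(2+2, 2) - 1
N = C(4, 2) - 1
C(4, 2) = 6
N = 6 - 1 = 5

5


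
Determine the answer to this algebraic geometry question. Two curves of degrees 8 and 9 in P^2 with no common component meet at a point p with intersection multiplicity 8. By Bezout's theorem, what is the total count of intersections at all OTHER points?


By Bezout's theorem, the total intersection number is d1 * d2.
Total = 8 * 9 = 72
Intersection multiplicity at p = 8
Remaining intersections = 72 - 8 = 64

64


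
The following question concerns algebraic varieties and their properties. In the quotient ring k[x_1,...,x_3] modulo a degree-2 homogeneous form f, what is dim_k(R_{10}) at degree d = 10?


For R = k[x_1,...,x_n]/(f) with f homogeneous of degree e:
The Hilbert series is (1 - t^e)/(1 - t)^n.
So h(d) = C(d+n-1, n-1) - C(d-e+n-1, n-1) for d >= e.
With n=3, e=2, d=10:
C(10+3-1, 3-1) = C(12, 2) = 66
C(10-2+3-1, 3-1) = C(10, 2) = 45
h(10) = 66 - 45 = 21

21


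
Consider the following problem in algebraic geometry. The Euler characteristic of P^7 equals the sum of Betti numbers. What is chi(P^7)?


The complex projective space P^7 has one cell in each even real dimension 0, 2, ..., 14.
The cohomology groups are H^{2k}(P^7) = Z for k = 0,...,7, and 0 otherwise.
Euler characteristic = sum of Betti numbers = 1 per even-dimensional cohomology group.
chi(P^7) = 7 + 1 = 8

8


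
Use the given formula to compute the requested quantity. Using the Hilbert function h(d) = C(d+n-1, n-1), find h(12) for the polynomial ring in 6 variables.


The Hilbert function for the polynomial ring in 6 variables is:
h(d) = C(d+n-1, n-1)
h(12) = C(12+6-1, 6-1) = C(17, 5)
= 17! / (5! * 12!)
= 6188

6188


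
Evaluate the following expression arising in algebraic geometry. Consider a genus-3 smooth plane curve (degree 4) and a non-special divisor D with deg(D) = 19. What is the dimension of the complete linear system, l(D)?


First, compute the genus of a smooth plane curve of degree 4:
g = (d-1)(d-2)/2 = (4-1)(4-2)/2 = 3
For a non-special divisor D (i.e., h^1(D) = 0), Riemann-Roch gives:
l(D) = deg(D) - g + 1
Since deg(D) = 19 >= 2g - 1 = 5, D is non-special.
l(D) = 19 - 3 + 1 = 17

17


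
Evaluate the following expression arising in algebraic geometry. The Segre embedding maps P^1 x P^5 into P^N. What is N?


The Segre embedding maps P^m x P^n into P^N via
all products of coordinates from each factor.
N = (m+1)(n+1) - 1
N = (1+1)(5+1) - 1
N = 2*6 - 1
N = 12 - 1 = 11

11


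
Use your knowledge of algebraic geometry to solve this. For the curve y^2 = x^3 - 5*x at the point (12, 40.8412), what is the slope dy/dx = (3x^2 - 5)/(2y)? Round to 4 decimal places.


Using implicit differentiation of y^2 = x^3 - 5*x:
2y * dy/dx = 3x^2 - 5
dy/dx = (3x^2 - 5)/(2y)
Numerator: 3*12^2 - 5 = 427
Denominator: 2*40.8412 = 81.6824
dy/dx = 427/81.6824 = 5.2276

5.2276


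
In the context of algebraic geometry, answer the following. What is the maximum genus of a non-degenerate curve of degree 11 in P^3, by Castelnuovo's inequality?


Castelnuovo's bound: write d - 1 = m(r-1) + epsilon with 0 <= epsilon < r-1.
d - 1 = 11 - 1 = 10
r - 1 = 3 - 1 = 2
10 = 5*2 + 0, so m = 5, epsilon = 0
pi(d, r) = m(m-1)(r-1)/2 + m*epsilon
= 5*4*2/2 + 5*0
= 40/2 + 0
= 20 + 0 = 20

20


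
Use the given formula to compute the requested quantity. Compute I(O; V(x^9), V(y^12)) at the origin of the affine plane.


The intersection multiplicity of V(x^a) and V(y^b) at the origin is:
I(O; V(x^9), V(y^12)) = dim_k(k[x,y]/(x^9, y^12))
A basis for k[x,y]/(x^9, y^12) is the set of monomials x^i * y^j
where 0 <= i < 9 and 0 <= j < 12.
The number of such monomials is 9 * 12 = 108

108


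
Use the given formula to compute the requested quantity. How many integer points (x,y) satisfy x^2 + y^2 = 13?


Systematically check integer values of x where x^2 <= 13.
For each valid x, check if 13 - x^2 is a perfect square.
x=2: 13 - 4 = 9, sqrt = 3 (valid)
x=3: 13 - 9 = 4, sqrt = 2 (valid)
Total integer solutions found: 8

8


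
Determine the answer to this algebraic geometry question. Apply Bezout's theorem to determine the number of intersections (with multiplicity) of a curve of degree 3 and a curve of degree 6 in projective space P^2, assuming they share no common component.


Bezout's theorem states the intersection count equals the product of degrees.
Intersection count = 3 * 6 = 18

18


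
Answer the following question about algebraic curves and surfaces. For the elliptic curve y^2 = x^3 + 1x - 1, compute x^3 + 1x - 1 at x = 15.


Compute x^3 + 1x - 1 at x = 15:
x^3 = 15^3 = 3375
1*x = 1*15 = 15
Sum: 3375 + 15 - 1 = 3389

3389


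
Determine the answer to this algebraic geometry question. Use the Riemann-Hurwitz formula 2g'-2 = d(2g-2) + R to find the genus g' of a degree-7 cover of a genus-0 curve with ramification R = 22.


Riemann-Hurwitz formula: 2g' - 2 = d(2g - 2) + R
Given: d = 7, g = 0, R = 22
2g' - 2 = 7*(2*0 - 2) + 22
2g' - 2 = 7*(-2) + 22
2g' - 2 = -14 + 22 = 8
2g' = 10
g' = 5

5


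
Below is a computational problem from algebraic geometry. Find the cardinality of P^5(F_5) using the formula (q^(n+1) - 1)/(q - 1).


P^5(F_5) has (q^(n+1) - 1)/(q - 1) points.
= 5^5 + 5^4 + 5^3 + 5^2 + 5^1 + 5^0
= 3125 + 625 + 125 + 25 + 5 + 1
= 3906

3906


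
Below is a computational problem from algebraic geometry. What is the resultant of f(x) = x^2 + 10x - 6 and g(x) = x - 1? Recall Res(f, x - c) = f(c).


For Res(f, x - c), we evaluate f at x = c.
f(1) = 1^2 + 10*1 - 6
= 1 + 10 - 6
= 11 - 6 = 5
Res(f, g) = 5

5


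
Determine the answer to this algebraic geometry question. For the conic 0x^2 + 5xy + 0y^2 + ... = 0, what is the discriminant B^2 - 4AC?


The discriminant of a conic Ax^2 + Bxy + Cy^2 + ... = 0 is B^2 - 4AC.
B^2 = 5^2 = 25
4AC = 4*0*0 = 0
Discriminant = 25 + 0 = 25

25


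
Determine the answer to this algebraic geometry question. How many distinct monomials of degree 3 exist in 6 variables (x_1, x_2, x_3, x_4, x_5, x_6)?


The number of degree-3 monomials in 6 variables is C(d+n-1, n-1).
= C(3+6-1, 6-1) = C(8, 5)
= 56

56


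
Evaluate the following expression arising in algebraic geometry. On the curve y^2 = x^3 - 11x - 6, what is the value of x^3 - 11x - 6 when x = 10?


Compute x^3 - 11x - 6 at x = 10:
x^3 = 10^3 = 1000
(-11)*x = (-11)*10 = -110
Sum: 1000 - 110 - 6 = 884

884


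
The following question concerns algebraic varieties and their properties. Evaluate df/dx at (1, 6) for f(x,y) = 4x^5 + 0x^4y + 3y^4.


df/dx = 5*4*x^4 + 4*0*x^3*y
At (1,6): 5*4*1^4 + 4*0*1^3*6
= 20 + 0
= 20

20


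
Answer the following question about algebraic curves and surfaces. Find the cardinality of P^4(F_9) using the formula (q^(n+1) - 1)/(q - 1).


P^4(F_9) has (q^(n+1) - 1)/(q - 1) points.
= 9^4 + 9^3 + 9^2 + 9^1 + 9^0
= 6561 + 729 + 81 + 9 + 1
= 7381

7381


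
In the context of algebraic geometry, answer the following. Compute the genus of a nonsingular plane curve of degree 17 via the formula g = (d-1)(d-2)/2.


Using the genus formula for smooth plane curves:
g = (d-1)(d-2)/2
g = (17-1)(17-2)/2
g = 16*15/2
g = 240/2 = 120

120


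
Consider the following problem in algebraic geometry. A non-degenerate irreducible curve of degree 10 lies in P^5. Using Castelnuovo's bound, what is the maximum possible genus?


Castelnuovo's bound: write d - 1 = m(r-1) + epsilon with 0 <= epsilon < r-1.
d - 1 = 10 - 1 = 9
r - 1 = 5 - 1 = 4
9 = 2*4 + 1, so m = 2, epsilon = 1
pi(d, r) = m(m-1)(r-1)/2 + m*epsilon
= 2*1*4/2 + 2*1
= 8/2 + 2
= 4 + 2 = 6

6


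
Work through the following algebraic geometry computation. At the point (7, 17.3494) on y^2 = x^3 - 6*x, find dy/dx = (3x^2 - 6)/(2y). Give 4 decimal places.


Using implicit differentiation of y^2 = x^3 - 6*x:
2y * dy/dx = 3x^2 - 6
dy/dx = (3x^2 - 6)/(2y)
Numerator: 3*7^2 - 6 = 141
Denominator: 2*17.3494 = 34.6988
dy/dx = 141/34.6988 = 4.0635

4.0635


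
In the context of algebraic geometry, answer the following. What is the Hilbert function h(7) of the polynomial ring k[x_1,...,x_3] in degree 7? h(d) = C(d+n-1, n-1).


The Hilbert function for the polynomial ring in 3 variables is:
h(d) = C(d+n-1, n-1)
h(7) = C(7+3-1, 3-1) = C(9, 2)
= 9! / (2! * 7!)
= 36

36


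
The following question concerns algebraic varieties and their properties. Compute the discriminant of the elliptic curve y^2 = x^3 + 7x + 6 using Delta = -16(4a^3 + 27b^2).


Compute each component:
4a^3 = 4*7^3 = 4*343 = 1372
27b^2 = 27*6^2 = 27*36 = 972
4a^3 + 27b^2 = 1372 + 972 = 2344
Delta = -16*2344 = -37504

-37504


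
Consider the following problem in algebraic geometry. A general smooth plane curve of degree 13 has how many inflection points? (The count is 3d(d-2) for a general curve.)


For a general smooth plane curve C of degree d, the inflection points are
the intersection of C with its Hessian curve, which has degree 3(d-2).
By Bezout, the total intersection number is d * 3(d-2) = 13 * 33 = 429.
For a general curve every flex is ordinary, so each contributes
multiplicity 1 to C·Hess(C), and the number of distinct inflection
points is 3d(d-2).
Inflection points = 3*13*(13-2) = 3*13*11 = 429

429


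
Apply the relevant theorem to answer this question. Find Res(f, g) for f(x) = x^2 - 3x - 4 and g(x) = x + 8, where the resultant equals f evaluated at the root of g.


For Res(f, x - c), we evaluate f at x = c.
f(-8) = (-8)^2 - 3*(-8) - 4
= 64 + 24 - 4
= 88 - 4 = 84
Res(f, g) = 84

84


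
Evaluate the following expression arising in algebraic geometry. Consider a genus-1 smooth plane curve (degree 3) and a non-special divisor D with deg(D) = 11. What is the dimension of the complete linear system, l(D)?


First, compute the genus of a smooth plane curve of degree 3:
g = (d-1)(d-2)/2 = (3-1)(3-2)/2 = 1
For a non-special divisor D (i.e., h^1(D) = 0), Riemann-Roch gives:
l(D) = deg(D) - g + 1
Since deg(D) = 11 >= 2g - 1 = 1, D is non-special.
l(D) = 11 - 1 + 1 = 11

11


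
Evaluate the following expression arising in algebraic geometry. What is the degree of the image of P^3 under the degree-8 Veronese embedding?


The Veronese variety v_8(P^3) has degree d^r.
d^r = 8^3 = 512

512


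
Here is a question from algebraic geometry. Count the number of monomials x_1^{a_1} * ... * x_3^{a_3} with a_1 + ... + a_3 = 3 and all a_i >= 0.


The number of degree-3 monomials in 3 variables is C(d+n-1, n-1).
= C(3+3-1, 3-1) = C(5, 2)
= 10

10


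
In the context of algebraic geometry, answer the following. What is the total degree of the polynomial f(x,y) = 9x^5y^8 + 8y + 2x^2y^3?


Examine each term for its total degree (sum of exponents).
  Term '9x^5y^8' has total degree 5+8 = 13.
  Term '8y' has total degree 0+1 = 1.
  Term '2x^2y^3' has total degree 2+3 = 5.
The maximum total degree among all terms is 13.

13
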